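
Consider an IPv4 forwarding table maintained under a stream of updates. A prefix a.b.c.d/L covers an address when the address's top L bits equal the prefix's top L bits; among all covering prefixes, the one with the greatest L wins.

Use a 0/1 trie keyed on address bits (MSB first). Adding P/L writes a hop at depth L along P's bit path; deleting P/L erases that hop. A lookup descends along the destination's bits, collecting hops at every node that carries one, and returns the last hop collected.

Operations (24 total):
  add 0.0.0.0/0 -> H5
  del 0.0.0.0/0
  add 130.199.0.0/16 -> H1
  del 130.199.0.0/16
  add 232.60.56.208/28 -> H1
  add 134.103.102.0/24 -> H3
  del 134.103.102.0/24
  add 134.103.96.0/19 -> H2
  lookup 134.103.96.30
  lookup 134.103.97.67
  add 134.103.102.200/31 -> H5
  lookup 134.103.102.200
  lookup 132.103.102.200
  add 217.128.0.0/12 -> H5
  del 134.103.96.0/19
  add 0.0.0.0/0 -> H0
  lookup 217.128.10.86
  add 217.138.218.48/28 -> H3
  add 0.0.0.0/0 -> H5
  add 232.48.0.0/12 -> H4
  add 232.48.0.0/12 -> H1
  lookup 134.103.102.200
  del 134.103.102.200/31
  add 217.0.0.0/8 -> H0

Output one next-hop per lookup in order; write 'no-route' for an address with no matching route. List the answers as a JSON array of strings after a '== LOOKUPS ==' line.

Process each operation:
  + 0.0.0.0/0 (H5) depth=0
  del 0.0.0.0/0 (clear depth 0)
  + 130.199.0.0/16 (H1) depth=16
  del 130.199.0.0/16 (clear depth 16)
  + 232.60.56.208/28 (H1) depth=28
  + 134.103.102.0/24 (H3) depth=24
  del 134.103.102.0/24 (clear depth 24)
  + 134.103.96.0/19 (H2) depth=19
  Q 134.103.96.30: descend 100001100110011101100 ; hops seen [H2] ; pick H2
  Q 134.103.97.67: descend 100001100110011101100 ; hops seen [H2] ; pick H2
  + 134.103.102.200/31 (H5) depth=31
  Q 134.103.102.200: descend 1000011001100111011001101100100 ; hops seen [H2,H5] ; pick H5
  Q 132.103.102.200: descend 100001 ; hops seen [∅] ; pick no-route
  + 217.128.0.0/12 (H5) depth=12
  del 134.103.96.0/19 (clear depth 19)
  + 0.0.0.0/0 (H0) depth=0
  Q 217.128.10.86: descend 110110011000 ; hops seen [H0,H5] ; pick H5
  + 217.138.218.48/28 (H3) depth=28
  + 0.0.0.0/0 (H5) depth=0
  + 232.48.0.0/12 (H4) depth=12
  + 232.48.0.0/12 (H1) depth=12
  Q 134.103.102.200: descend 1000011001100111011001101100100 ; hops seen [H5,H5] ; pick H5
  del 134.103.102.200/31 (clear depth 31)
  + 217.0.0.0/8 (H0) depth=8

== LOOKUPS ==
["H2","H2","H5","no-route","H5","H5"]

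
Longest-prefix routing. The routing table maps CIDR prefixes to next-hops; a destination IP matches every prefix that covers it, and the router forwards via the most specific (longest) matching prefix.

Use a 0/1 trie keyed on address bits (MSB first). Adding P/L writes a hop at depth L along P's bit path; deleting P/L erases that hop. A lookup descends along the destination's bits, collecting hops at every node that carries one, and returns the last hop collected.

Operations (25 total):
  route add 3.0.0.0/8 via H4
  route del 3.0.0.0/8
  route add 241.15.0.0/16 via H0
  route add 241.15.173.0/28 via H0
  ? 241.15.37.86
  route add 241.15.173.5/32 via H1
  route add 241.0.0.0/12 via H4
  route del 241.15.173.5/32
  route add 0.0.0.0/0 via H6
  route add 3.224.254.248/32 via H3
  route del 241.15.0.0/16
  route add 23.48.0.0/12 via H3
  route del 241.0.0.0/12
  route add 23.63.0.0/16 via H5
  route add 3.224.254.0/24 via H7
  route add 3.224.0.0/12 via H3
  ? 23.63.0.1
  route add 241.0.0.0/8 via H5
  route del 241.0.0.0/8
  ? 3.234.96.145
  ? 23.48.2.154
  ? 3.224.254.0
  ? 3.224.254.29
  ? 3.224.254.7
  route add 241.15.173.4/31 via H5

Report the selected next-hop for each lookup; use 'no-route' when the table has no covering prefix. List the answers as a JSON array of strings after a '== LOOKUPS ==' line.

Process each operation:
  + 3.0.0.0/8 (H4) depth=8
  - 3.0.0.0/8 clear@8
  + 241.15.0.0/16 (H0) depth=16
  + 241.15.173.0/28 (H0) depth=28
  ? 241.15.37.86  path d0:-→d1:-→d2:-→d3:-→d4:-→d5:-→d6:-→d7:-→d8:-→d9:-→d10:-→d11:-→d12:-→d13:-→d14:-→d15:-→d16:H0  best=H0
  + 241.15.173.5/32 (H1) depth=32
  + 241.0.0.0/12 (H4) depth=12
  - 241.15.173.5/32 clear@32
  + 0.0.0.0/0 (H6) depth=0
  + 3.224.254.248/32 (H3) depth=32
  - 241.15.0.0/16 clear@16
  + 23.48.0.0/12 (H3) depth=12
  - 241.0.0.0/12 clear@12
  + 23.63.0.0/16 (H5) depth=16
  + 3.224.254.0/24 (H7) depth=24
  + 3.224.0.0/12 (H3) depth=12
  ? 23.63.0.1  path d0:H6→d1:-→d2:-→d3:-→d4:-→d5:-→d6:-→d7:-→d8:-→d9:-→d10:-→d11:-→d12:H3→d13:-→d14:-→d15:-→d16:H5  best=H5
  + 241.0.0.0/8 (H5) depth=8
  - 241.0.0.0/8 clear@8
  ? 3.234.96.145  path d0:H6→d1:-→d2:-→d3:-→d4:-→d5:-→d6:-→d7:-→d8:-→d9:-→d10:-→d11:-→d12:H3  best=H3
  ? 23.48.2.154  path d0:H6→d1:-→d2:-→d3:-→d4:-→d5:-→d6:-→d7:-→d8:-→d9:-→d10:-→d11:-→d12:H3  best=H3
  ? 3.224.254.0  path d0:H6→d1:-→d2:-→d3:-→d4:-→d5:-→d6:-→d7:-→d8:-→d9:-→d10:-→d11:-→d12:H3→d13:-→d14:-→d15:-→d16:-→d17:-→d18:-→d19:-→d20:-→d21:-→d22:-→d23:-→d24:H7  best=H7
  ? 3.224.254.29  path d0:H6→d1:-→d2:-→d3:-→d4:-→d5:-→d6:-→d7:-→d8:-→d9:-→d10:-→d11:-→d12:H3→d13:-→d14:-→d15:-→d16:-→d17:-→d18:-→d19:-→d20:-→d21:-→d22:-→d23:-→d24:H7  best=H7
  ? 3.224.254.7  path d0:H6→d1:-→d2:-→d3:-→d4:-→d5:-→d6:-→d7:-→d8:-→d9:-→d10:-→d11:-→d12:H3→d13:-→d14:-→d15:-→d16:-→d17:-→d18:-→d19:-→d20:-→d21:-→d22:-→d23:-→d24:H7  best=H7
  + 241.15.173.4/31 (H5) depth=31

== LOOKUPS ==
["H0","H5","H3","H3","H7","H7","H7"]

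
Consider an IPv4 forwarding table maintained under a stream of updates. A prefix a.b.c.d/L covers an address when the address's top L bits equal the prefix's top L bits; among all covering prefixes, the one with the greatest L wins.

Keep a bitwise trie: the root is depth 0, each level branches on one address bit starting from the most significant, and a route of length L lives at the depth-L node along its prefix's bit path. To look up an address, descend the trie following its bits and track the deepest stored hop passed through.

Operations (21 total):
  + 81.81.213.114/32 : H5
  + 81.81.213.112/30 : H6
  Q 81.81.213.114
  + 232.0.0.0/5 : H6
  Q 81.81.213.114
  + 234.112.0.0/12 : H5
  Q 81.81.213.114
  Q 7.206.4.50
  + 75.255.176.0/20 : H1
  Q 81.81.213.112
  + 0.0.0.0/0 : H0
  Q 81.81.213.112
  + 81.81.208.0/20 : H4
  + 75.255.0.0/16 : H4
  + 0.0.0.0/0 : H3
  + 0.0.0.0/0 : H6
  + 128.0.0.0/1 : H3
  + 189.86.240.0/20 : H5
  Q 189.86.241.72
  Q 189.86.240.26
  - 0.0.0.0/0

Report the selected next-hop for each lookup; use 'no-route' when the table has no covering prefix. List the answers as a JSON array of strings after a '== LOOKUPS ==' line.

Apply in order:
  add 81.81.213.114/32 -> H5 at depth 32
  add 81.81.213.112/30 -> H6 at depth 30
  lookup 81.81.213.114: bits 01010001010100011101010101110010 walk d0:-→d1:-→d2:-→d3:-→d4:-→d5:-→d6:-→d7:-→d8:-→d9:-→d10:-→d11:-→d12:-→d13:-→d14:-→d15:-→d16:-→d17:-→d18:-→d19:-→d20:-→d21:-→d22:-→d23:-→d24:-→d25:-→d26:-→d27:-→d28:-→d29:-→d30:H6→d31:-→d32:H5 -> H5
  add 232.0.0.0/5 -> H6 at depth 5
  lookup 81.81.213.114: bits 01010001010100011101010101110010 walk d0:-→d1:-→d2:-→d3:-→d4:-→d5:-→d6:-→d7:-→d8:-→d9:-→d10:-→d11:-→d12:-→d13:-→d14:-→d15:-→d16:-→d17:-→d18:-→d19:-→d20:-→d21:-→d22:-→d23:-→d24:-→d25:-→d26:-→d27:-→d28:-→d29:-→d30:H6→d31:-→d32:H5 -> H5
  add 234.112.0.0/12 -> H5 at depth 12
  lookup 81.81.213.114: bits 01010001010100011101010101110010 walk d0:-→d1:-→d2:-→d3:-→d4:-→d5:-→d6:-→d7:-→d8:-→d9:-→d10:-→d11:-→d12:-→d13:-→d14:-→d15:-→d16:-→d17:-→d18:-→d19:-→d20:-→d21:-→d22:-→d23:-→d24:-→d25:-→d26:-→d27:-→d28:-→d29:-→d30:H6→d31:-→d32:H5 -> H5
  lookup 7.206.4.50: bits 0 walk d0:-→d1:- -> no-route
  add 75.255.176.0/20 -> H1 at depth 20
  lookup 81.81.213.112: bits 010100010101000111010101011100 walk d0:-→d1:-→d2:-→d3:-→d4:-→d5:-→d6:-→d7:-→d8:-→d9:-→d10:-→d11:-→d12:-→d13:-→d14:-→d15:-→d16:-→d17:-→d18:-→d19:-→d20:-→d21:-→d22:-→d23:-→d24:-→d25:-→d26:-→d27:-→d28:-→d29:-→d30:H6 -> H6
  add 0.0.0.0/0 -> H0 at depth 0
  lookup 81.81.213.112: bits 010100010101000111010101011100 walk d0:H0→d1:-→d2:-→d3:-→d4:-→d5:-→d6:-→d7:-→d8:-→d9:-→d10:-→d11:-→d12:-→d13:-→d14:-→d15:-→d16:-→d17:-→d18:-→d19:-→d20:-→d21:-→d22:-→d23:-→d24:-→d25:-→d26:-→d27:-→d28:-→d29:-→d30:H6 -> H6
  add 81.81.208.0/20 -> H4 at depth 20
  add 75.255.0.0/16 -> H4 at depth 16
  add 0.0.0.0/0 -> H3 at depth 0
  add 0.0.0.0/0 -> H6 at depth 0
  add 128.0.0.0/1 -> H3 at depth 1
  add 189.86.240.0/20 -> H5 at depth 20
  lookup 189.86.241.72: bits 10111101010101101111 walk d0:H6→d1:H3→d2:-→d3:-→d4:-→d5:-→d6:-→d7:-→d8:-→d9:-→d10:-→d11:-→d12:-→d13:-→d14:-→d15:-→d16:-→d17:-→d18:-→d19:-→d20:H5 -> H5
  lookup 189.86.240.26: bits 10111101010101101111 walk d0:H6→d1:H3→d2:-→d3:-→d4:-→d5:-→d6:-→d7:-→d8:-→d9:-→d10:-→d11:-→d12:-→d13:-→d14:-→d15:-→d16:-→d17:-→d18:-→d19:-→d20:H5 -> H5
  del 0.0.0.0/0 (clear depth 0)

== LOOKUPS ==
["H5","H5","H5","no-route","H6","H6","H5","H5"]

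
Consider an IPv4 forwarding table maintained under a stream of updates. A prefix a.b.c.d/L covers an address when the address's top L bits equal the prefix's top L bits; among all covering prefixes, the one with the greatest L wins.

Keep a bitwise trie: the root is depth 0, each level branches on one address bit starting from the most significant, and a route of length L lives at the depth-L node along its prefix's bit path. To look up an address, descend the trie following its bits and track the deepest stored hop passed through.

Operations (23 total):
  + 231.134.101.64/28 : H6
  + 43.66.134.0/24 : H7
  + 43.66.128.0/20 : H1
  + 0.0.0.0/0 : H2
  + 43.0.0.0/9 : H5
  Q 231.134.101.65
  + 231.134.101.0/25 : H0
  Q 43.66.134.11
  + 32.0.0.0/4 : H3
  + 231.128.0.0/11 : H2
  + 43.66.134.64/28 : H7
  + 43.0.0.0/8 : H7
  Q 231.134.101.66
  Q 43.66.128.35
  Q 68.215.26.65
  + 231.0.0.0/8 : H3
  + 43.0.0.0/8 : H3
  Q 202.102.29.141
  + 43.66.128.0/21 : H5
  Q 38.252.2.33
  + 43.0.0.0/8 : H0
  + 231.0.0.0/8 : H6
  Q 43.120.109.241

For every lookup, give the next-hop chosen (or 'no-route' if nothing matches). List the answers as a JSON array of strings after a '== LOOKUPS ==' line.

Process each operation:
  add 231.134.101.64/28 -> H6 at depth 28
  add 43.66.134.0/24 -> H7 at depth 24
  add 43.66.128.0/20 -> H1 at depth 20
  add 0.0.0.0/0 -> H2 at depth 0
  add 43.0.0.0/9 -> H5 at depth 9
  Q 231.134.101.65: descend 1110011110000110011001010100 ; hops seen [H2,H6] ; pick H6
  add 231.134.101.0/25 -> H0 at depth 25
  Q 43.66.134.11: descend 001010110100001010000110 ; hops seen [H2,H5,H1,H7] ; pick H7
  add 32.0.0.0/4 -> H3 at depth 4
  add 231.128.0.0/11 -> H2 at depth 11
  add 43.66.134.64/28 -> H7 at depth 28
  add 43.0.0.0/8 -> H7 at depth 8
  Q 231.134.101.66: descend 1110011110000110011001010100 ; hops seen [H2,H2,H0,H6] ; pick H6
  Q 43.66.128.35: descend 001010110100001010000 ; hops seen [H2,H3,H7,H5,H1] ; pick H1
  Q 68.215.26.65: descend 0 ; hops seen [H2] ; pick H2
  add 231.0.0.0/8 -> H3 at depth 8
  add 43.0.0.0/8 -> H3 at depth 8
  Q 202.102.29.141: descend 11 ; hops seen [H2] ; pick H2
  add 43.66.128.0/21 -> H5 at depth 21
  Q 38.252.2.33: descend 0010 ; hops seen [H2,H3] ; pick H3
  add 43.0.0.0/8 -> H0 at depth 8
  add 231.0.0.0/8 -> H6 at depth 8
  Q 43.120.109.241: descend 0010101101 ; hops seen [H2,H3,H0,H5] ; pick H5

== LOOKUPS ==
["H6","H7","H6","H1","H2","H2","H3","H5"]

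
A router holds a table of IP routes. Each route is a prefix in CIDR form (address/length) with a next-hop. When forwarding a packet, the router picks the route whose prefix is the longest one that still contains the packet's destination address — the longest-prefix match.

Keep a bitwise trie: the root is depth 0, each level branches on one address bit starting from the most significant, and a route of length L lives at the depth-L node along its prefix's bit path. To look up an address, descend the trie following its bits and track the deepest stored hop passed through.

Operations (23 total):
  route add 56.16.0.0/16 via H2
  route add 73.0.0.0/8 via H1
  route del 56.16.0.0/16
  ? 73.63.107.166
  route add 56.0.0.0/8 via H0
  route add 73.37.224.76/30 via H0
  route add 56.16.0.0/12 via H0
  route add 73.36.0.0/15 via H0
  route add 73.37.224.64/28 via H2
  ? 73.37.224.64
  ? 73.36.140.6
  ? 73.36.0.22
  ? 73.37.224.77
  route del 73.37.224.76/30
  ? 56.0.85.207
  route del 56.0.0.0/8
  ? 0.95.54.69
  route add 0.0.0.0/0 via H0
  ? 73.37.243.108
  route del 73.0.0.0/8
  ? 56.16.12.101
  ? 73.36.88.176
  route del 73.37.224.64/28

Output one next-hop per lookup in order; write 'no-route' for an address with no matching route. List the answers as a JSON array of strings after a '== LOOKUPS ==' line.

Process each operation:
  add 56.16.0.0/16 -> H2 at depth 16
  add 73.0.0.0/8 -> H1 at depth 8
  - 56.16.0.0/16 clear@16
  lookup 73.63.107.166: bits 01001001 walk d0:-→d1:-→d2:-→d3:-→d4:-→d5:-→d6:-→d7:-→d8:H1 -> H1
  add 56.0.0.0/8 -> H0 at depth 8
  add 73.37.224.76/30 -> H0 at depth 30
  add 56.16.0.0/12 -> H0 at depth 12
  add 73.36.0.0/15 -> H0 at depth 15
  add 73.37.224.64/28 -> H2 at depth 28
  lookup 73.37.224.64: bits 0100100100100101111000000100 walk d0:-→d1:-→d2:-→d3:-→d4:-→d5:-→d6:-→d7:-→d8:H1→d9:-→d10:-→d11:-→d12:-→d13:-→d14:-→d15:H0→d16:-→d17:-→d18:-→d19:-→d20:-→d21:-→d22:-→d23:-→d24:-→d25:-→d26:-→d27:-→d28:H2 -> H2
  lookup 73.36.140.6: bits 010010010010010 walk d0:-→d1:-→d2:-→d3:-→d4:-→d5:-→d6:-→d7:-→d8:H1→d9:-→d10:-→d11:-→d12:-→d13:-→d14:-→d15:H0 -> H0
  lookup 73.36.0.22: bits 010010010010010 walk d0:-→d1:-→d2:-→d3:-→d4:-→d5:-→d6:-→d7:-→d8:H1→d9:-→d10:-→d11:-→d12:-→d13:-→d14:-→d15:H0 -> H0
  lookup 73.37.224.77: bits 010010010010010111100000010011 walk d0:-→d1:-→d2:-→d3:-→d4:-→d5:-→d6:-→d7:-→d8:H1→d9:-→d10:-→d11:-→d12:-→d13:-→d14:-→d15:H0→d16:-→d17:-→d18:-→d19:-→d20:-→d21:-→d22:-→d23:-→d24:-→d25:-→d26:-→d27:-→d28:H2→d29:-→d30:H0 -> H0
  - 73.37.224.76/30 clear@30
  lookup 56.0.85.207: bits 00111000000 walk d0:-→d1:-→d2:-→d3:-→d4:-→d5:-→d6:-→d7:-→d8:H0→d9:-→d10:-→d11:- -> H0
  - 56.0.0.0/8 clear@8
  lookup 0.95.54.69: bits 00 walk d0:-→d1:-→d2:- -> no-route
  add 0.0.0.0/0 -> H0 at depth 0
  lookup 73.37.243.108: bits 0100100100100101111 walk d0:H0→d1:-→d2:-→d3:-→d4:-→d5:-→d6:-→d7:-→d8:H1→d9:-→d10:-→d11:-→d12:-→d13:-→d14:-→d15:H0→d16:-→d17:-→d18:-→d19:- -> H0
  - 73.0.0.0/8 clear@8
  lookup 56.16.12.101: bits 0011100000010000 walk d0:H0→d1:-→d2:-→d3:-→d4:-→d5:-→d6:-→d7:-→d8:-→d9:-→d10:-→d11:-→d12:H0→d13:-→d14:-→d15:-→d16:- -> H0
  lookup 73.36.88.176: bits 010010010010010 walk d0:H0→d1:-→d2:-→d3:-→d4:-→d5:-→d6:-→d7:-→d8:-→d9:-→d10:-→d11:-→d12:-→d13:-→d14:-→d15:H0 -> H0
  - 73.37.224.64/28 clear@28

== LOOKUPS ==
["H1","H2","H0","H0","H0","H0","no-route","H0","H0","H0"]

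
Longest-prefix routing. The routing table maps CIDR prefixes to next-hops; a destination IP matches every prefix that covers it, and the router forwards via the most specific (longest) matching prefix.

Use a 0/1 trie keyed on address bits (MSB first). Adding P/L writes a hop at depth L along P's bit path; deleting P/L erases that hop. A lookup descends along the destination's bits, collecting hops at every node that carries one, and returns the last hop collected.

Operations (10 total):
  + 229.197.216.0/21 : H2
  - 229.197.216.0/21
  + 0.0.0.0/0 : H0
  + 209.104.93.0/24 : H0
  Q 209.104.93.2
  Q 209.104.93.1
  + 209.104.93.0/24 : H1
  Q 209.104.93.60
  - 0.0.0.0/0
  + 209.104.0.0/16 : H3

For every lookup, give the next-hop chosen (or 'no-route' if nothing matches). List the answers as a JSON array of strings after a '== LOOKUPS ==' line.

Apply in order:
  add 229.197.216.0/21 -> H2 at depth 21
  del 229.197.216.0/21 (clear depth 21)
  add 0.0.0.0/0 -> H0 at depth 0
  add 209.104.93.0/24 -> H0 at depth 24
  lookup 209.104.93.2: bits 110100010110100001011101 walk d0:H0→d1:-→d2:-→d3:-→d4:-→d5:-→d6:-→d7:-→d8:-→d9:-→d10:-→d11:-→d12:-→d13:-→d14:-→d15:-→d16:-→d17:-→d18:-→d19:-→d20:-→d21:-→d22:-→d23:-→d24:H0 -> H0
  lookup 209.104.93.1: bits 110100010110100001011101 walk d0:H0→d1:-→d2:-→d3:-→d4:-→d5:-→d6:-→d7:-→d8:-→d9:-→d10:-→d11:-→d12:-→d13:-→d14:-→d15:-→d16:-→d17:-→d18:-→d19:-→d20:-→d21:-→d22:-→d23:-→d24:H0 -> H0
  add 209.104.93.0/24 -> H1 at depth 24
  lookup 209.104.93.60: bits 110100010110100001011101 walk d0:H0→d1:-→d2:-→d3:-→d4:-→d5:-→d6:-→d7:-→d8:-→d9:-→d10:-→d11:-→d12:-→d13:-→d14:-→d15:-→d16:-→d17:-→d18:-→d19:-→d20:-→d21:-→d22:-→d23:-→d24:H1 -> H1
  del 0.0.0.0/0 (clear depth 0)
  add 209.104.0.0/16 -> H3 at depth 16

== LOOKUPS ==
["H0","H0","H1"]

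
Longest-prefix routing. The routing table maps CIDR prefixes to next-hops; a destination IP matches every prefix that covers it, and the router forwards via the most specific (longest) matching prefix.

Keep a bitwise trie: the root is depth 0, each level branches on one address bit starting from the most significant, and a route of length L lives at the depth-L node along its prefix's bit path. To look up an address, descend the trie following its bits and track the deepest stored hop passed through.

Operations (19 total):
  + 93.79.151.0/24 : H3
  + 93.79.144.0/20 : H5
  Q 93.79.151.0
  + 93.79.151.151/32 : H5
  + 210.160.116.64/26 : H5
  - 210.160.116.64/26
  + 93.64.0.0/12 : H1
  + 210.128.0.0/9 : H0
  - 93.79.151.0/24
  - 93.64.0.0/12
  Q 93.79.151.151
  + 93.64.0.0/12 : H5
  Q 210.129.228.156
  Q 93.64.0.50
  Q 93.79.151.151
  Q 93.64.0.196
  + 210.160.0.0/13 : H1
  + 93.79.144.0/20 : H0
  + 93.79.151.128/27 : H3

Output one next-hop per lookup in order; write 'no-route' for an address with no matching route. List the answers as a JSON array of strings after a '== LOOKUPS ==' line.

Process each operation:
  add 93.79.151.0/24 -> H3 at depth 24
  add 93.79.144.0/20 -> H5 at depth 20
  Q 93.79.151.0: descend 010111010100111110010111 ; hops seen [H5,H3] ; pick H3
  add 93.79.151.151/32 -> H5 at depth 32
  add 210.160.116.64/26 -> H5 at depth 26
  del 210.160.116.64/26 (clear depth 26)
  add 93.64.0.0/12 -> H1 at depth 12
  add 210.128.0.0/9 -> H0 at depth 9
  del 93.79.151.0/24 (clear depth 24)
  del 93.64.0.0/12 (clear depth 12)
  Q 93.79.151.151: descend 01011101010011111001011110010111 ; hops seen [H5,H5] ; pick H5
  add 93.64.0.0/12 -> H5 at depth 12
  Q 210.129.228.156: descend 1101001010 ; hops seen [H0] ; pick H0
  Q 93.64.0.50: descend 010111010100 ; hops seen [H5] ; pick H5
  Q 93.79.151.151: descend 01011101010011111001011110010111 ; hops seen [H5,H5,H5] ; pick H5
  Q 93.64.0.196: descend 010111010100 ; hops seen [H5] ; pick H5
  add 210.160.0.0/13 -> H1 at depth 13
  add 93.79.144.0/20 -> H0 at depth 20
  add 93.79.151.128/27 -> H3 at depth 27

== LOOKUPS ==
["H3","H5","H0","H5","H5","H5"]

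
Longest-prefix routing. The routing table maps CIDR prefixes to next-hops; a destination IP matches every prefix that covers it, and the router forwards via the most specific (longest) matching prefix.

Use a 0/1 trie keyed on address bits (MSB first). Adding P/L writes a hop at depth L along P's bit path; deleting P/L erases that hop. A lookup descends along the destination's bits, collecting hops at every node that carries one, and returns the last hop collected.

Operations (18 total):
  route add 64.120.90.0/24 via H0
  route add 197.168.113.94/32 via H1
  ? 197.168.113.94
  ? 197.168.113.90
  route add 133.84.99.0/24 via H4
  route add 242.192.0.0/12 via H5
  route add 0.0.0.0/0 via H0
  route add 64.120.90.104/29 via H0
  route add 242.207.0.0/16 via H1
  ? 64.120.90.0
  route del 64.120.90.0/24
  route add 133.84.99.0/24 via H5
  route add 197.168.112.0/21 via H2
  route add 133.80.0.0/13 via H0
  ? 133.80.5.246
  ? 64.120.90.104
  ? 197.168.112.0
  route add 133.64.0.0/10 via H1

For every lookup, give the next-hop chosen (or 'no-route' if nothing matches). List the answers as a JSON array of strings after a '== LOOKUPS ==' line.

Trace:
  + 64.120.90.0/24 (H0) depth=24
  + 197.168.113.94/32 (H1) depth=32
  lookup 197.168.113.94: bits 11000101101010000111000101011110 walk d0:-→d1:-→d2:-→d3:-→d4:-→d5:-→d6:-→d7:-→d8:-→d9:-→d10:-→d11:-→d12:-→d13:-→d14:-→d15:-→d16:-→d17:-→d18:-→d19:-→d20:-→d21:-→d22:-→d23:-→d24:-→d25:-→d26:-→d27:-→d28:-→d29:-→d30:-→d31:-→d32:H1 -> H1
  lookup 197.168.113.90: bits 11000101101010000111000101011 walk d0:-→d1:-→d2:-→d3:-→d4:-→d5:-→d6:-→d7:-→d8:-→d9:-→d10:-→d11:-→d12:-→d13:-→d14:-→d15:-→d16:-→d17:-→d18:-→d19:-→d20:-→d21:-→d22:-→d23:-→d24:-→d25:-→d26:-→d27:-→d28:-→d29:- -> no-route
  + 133.84.99.0/24 (H4) depth=24
  + 242.192.0.0/12 (H5) depth=12
  + 0.0.0.0/0 (H0) depth=0
  + 64.120.90.104/29 (H0) depth=29
  + 242.207.0.0/16 (H1) depth=16
  lookup 64.120.90.0: bits 0100000001111000010110100 walk d0:H0→d1:-→d2:-→d3:-→d4:-→d5:-→d6:-→d7:-→d8:-→d9:-→d10:-→d11:-→d12:-→d13:-→d14:-→d15:-→d16:-→d17:-→d18:-→d19:-→d20:-→d21:-→d22:-→d23:-→d24:H0→d25:- -> H0
  del 64.120.90.0/24 (clear depth 24)
  + 133.84.99.0/24 (H5) depth=24
  + 197.168.112.0/21 (H2) depth=21
  + 133.80.0.0/13 (H0) depth=13
  lookup 133.80.5.246: bits 1000010101010 walk d0:H0→d1:-→d2:-→d3:-→d4:-→d5:-→d6:-→d7:-→d8:-→d9:-→d10:-→d11:-→d12:-→d13:H0 -> H0
  lookup 64.120.90.104: bits 01000000011110000101101001101 walk d0:H0→d1:-→d2:-→d3:-→d4:-→d5:-→d6:-→d7:-→d8:-→d9:-→d10:-→d11:-→d12:-→d13:-→d14:-→d15:-→d16:-→d17:-→d18:-→d19:-→d20:-→d21:-→d22:-→d23:-→d24:-→d25:-→d26:-→d27:-→d28:-→d29:H0 -> H0
  lookup 197.168.112.0: bits 11000101101010000111000 walk d0:H0→d1:-→d2:-→d3:-→d4:-→d5:-→d6:-→d7:-→d8:-→d9:-→d10:-→d11:-→d12:-→d13:-→d14:-→d15:-→d16:-→d17:-→d18:-→d19:-→d20:-→d21:H2→d22:-→d23:- -> H2
  + 133.64.0.0/10 (H1) depth=10

== LOOKUPS ==
["H1","no-route","H0","H0","H0","H2"]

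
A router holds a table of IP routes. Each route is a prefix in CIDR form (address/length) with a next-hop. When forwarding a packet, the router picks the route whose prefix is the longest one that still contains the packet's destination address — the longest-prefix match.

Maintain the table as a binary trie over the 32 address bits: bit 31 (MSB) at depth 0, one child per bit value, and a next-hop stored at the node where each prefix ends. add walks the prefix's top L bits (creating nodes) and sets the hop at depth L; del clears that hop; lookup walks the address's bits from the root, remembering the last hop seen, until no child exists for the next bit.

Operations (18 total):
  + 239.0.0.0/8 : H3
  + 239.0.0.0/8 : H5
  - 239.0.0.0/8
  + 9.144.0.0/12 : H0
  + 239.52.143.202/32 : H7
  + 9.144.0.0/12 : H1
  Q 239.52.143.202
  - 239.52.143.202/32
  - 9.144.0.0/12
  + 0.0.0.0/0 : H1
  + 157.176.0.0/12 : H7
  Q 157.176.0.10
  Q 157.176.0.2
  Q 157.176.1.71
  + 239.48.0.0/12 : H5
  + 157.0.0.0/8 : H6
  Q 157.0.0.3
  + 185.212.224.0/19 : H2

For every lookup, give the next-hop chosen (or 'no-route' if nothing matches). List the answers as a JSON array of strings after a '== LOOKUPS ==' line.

Trace:
  add 239.0.0.0/8 -> H3 at depth 8
  add 239.0.0.0/8 -> H5 at depth 8
  del 239.0.0.0/8 (clear depth 8)
  add 9.144.0.0/12 -> H0 at depth 12
  add 239.52.143.202/32 -> H7 at depth 32
  add 9.144.0.0/12 -> H1 at depth 12
  Q 239.52.143.202: descend 11101111001101001000111111001010 ; hops seen [H7] ; pick H7
  del 239.52.143.202/32 (clear depth 32)
  del 9.144.0.0/12 (clear depth 12)
  add 0.0.0.0/0 -> H1 at depth 0
  add 157.176.0.0/12 -> H7 at depth 12
  Q 157.176.0.10: descend 100111011011 ; hops seen [H1,H7] ; pick H7
  Q 157.176.0.2: descend 100111011011 ; hops seen [H1,H7] ; pick H7
  Q 157.176.1.71: descend 100111011011 ; hops seen [H1,H7] ; pick H7
  add 239.48.0.0/12 -> H5 at depth 12
  add 157.0.0.0/8 -> H6 at depth 8
  Q 157.0.0.3: descend 10011101 ; hops seen [H1,H6] ; pick H6
  add 185.212.224.0/19 -> H2 at depth 19

== LOOKUPS ==
["H7","H7","H7","H7","H6"]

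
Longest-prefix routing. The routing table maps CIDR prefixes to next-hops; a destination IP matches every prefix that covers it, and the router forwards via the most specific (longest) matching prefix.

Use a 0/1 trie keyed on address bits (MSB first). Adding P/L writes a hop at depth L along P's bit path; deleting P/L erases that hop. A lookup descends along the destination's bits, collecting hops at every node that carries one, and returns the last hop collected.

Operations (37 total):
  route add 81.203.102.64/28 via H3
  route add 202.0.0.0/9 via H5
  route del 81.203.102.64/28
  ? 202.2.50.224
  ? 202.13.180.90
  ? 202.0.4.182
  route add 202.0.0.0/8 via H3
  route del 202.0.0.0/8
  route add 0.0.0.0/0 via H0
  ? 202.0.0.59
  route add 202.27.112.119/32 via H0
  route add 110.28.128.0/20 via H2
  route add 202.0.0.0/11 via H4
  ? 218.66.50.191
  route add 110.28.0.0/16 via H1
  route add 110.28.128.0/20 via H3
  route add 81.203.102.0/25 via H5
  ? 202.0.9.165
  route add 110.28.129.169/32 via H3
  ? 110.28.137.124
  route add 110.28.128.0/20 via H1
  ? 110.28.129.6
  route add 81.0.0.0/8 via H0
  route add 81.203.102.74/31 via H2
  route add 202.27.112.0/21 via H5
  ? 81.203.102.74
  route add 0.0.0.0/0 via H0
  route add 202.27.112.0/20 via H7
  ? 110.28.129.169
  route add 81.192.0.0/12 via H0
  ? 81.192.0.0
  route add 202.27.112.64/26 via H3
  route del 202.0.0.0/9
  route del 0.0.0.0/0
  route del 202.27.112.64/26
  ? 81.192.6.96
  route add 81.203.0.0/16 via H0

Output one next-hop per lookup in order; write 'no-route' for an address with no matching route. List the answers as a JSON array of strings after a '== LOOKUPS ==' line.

Apply in order:
  add 81.203.102.64/28 -> H3 at depth 28
  add 202.0.0.0/9 -> H5 at depth 9
  - 81.203.102.64/28 clear@28
  lookup 202.2.50.224: bits 110010100 walk d0:-→d1:-→d2:-→d3:-→d4:-→d5:-→d6:-→d7:-→d8:-→d9:H5 -> H5
  lookup 202.13.180.90: bits 110010100 walk d0:-→d1:-→d2:-→d3:-→d4:-→d5:-→d6:-→d7:-→d8:-→d9:H5 -> H5
  lookup 202.0.4.182: bits 110010100 walk d0:-→d1:-→d2:-→d3:-→d4:-→d5:-→d6:-→d7:-→d8:-→d9:H5 -> H5
  add 202.0.0.0/8 -> H3 at depth 8
  - 202.0.0.0/8 clear@8
  add 0.0.0.0/0 -> H0 at depth 0
  lookup 202.0.0.59: bits 110010100 walk d0:H0→d1:-→d2:-→d3:-→d4:-→d5:-→d6:-→d7:-→d8:-→d9:H5 -> H5
  add 202.27.112.119/32 -> H0 at depth 32
  add 110.28.128.0/20 -> H2 at depth 20
  add 202.0.0.0/11 -> H4 at depth 11
  lookup 218.66.50.191: bits 110 walk d0:H0→d1:-→d2:-→d3:- -> H0
  add 110.28.0.0/16 -> H1 at depth 16
  add 110.28.128.0/20 -> H3 at depth 20
  add 81.203.102.0/25 -> H5 at depth 25
  lookup 202.0.9.165: bits 11001010000 walk d0:H0→d1:-→d2:-→d3:-→d4:-→d5:-→d6:-→d7:-→d8:-→d9:H5→d10:-→d11:H4 -> H4
  add 110.28.129.169/32 -> H3 at depth 32
  lookup 110.28.137.124: bits 01101110000111001000 walk d0:H0→d1:-→d2:-→d3:-→d4:-→d5:-→d6:-→d7:-→d8:-→d9:-→d10:-→d11:-→d12:-→d13:-→d14:-→d15:-→d16:H1→d17:-→d18:-→d19:-→d20:H3 -> H3
  add 110.28.128.0/20 -> H1 at depth 20
  lookup 110.28.129.6: bits 011011100001110010000001 walk d0:H0→d1:-→d2:-→d3:-→d4:-→d5:-→d6:-→d7:-→d8:-→d9:-→d10:-→d11:-→d12:-→d13:-→d14:-→d15:-→d16:H1→d17:-→d18:-→d19:-→d20:H1→d21:-→d22:-→d23:-→d24:- -> H1
  add 81.0.0.0/8 -> H0 at depth 8
  add 81.203.102.74/31 -> H2 at depth 31
  add 202.27.112.0/21 -> H5 at depth 21
  lookup 81.203.102.74: bits 0101000111001011011001100100101 walk d0:H0→d1:-→d2:-→d3:-→d4:-→d5:-→d6:-→d7:-→d8:H0→d9:-→d10:-→d11:-→d12:-→d13:-→d14:-→d15:-→d16:-→d17:-→d18:-→d19:-→d20:-→d21:-→d22:-→d23:-→d24:-→d25:H5→d26:-→d27:-→d28:-→d29:-→d30:-→d31:H2 -> H2
  add 0.0.0.0/0 -> H0 at depth 0
  add 202.27.112.0/20 -> H7 at depth 20
  lookup 110.28.129.169: bits 01101110000111001000000110101001 walk d0:H0→d1:-→d2:-→d3:-→d4:-→d5:-→d6:-→d7:-→d8:-→d9:-→d10:-→d11:-→d12:-→d13:-→d14:-→d15:-→d16:H1→d17:-→d18:-→d19:-→d20:H1→d21:-→d22:-→d23:-→d24:-→d25:-→d26:-→d27:-→d28:-→d29:-→d30:-→d31:-→d32:H3 -> H3
  add 81.192.0.0/12 -> H0 at depth 12
  lookup 81.192.0.0: bits 010100011100 walk d0:H0→d1:-→d2:-→d3:-→d4:-→d5:-→d6:-→d7:-→d8:H0→d9:-→d10:-→d11:-→d12:H0 -> H0
  add 202.27.112.64/26 -> H3 at depth 26
  - 202.0.0.0/9 clear@9
  - 0.0.0.0/0 clear@0
  - 202.27.112.64/26 clear@26
  lookup 81.192.6.96: bits 010100011100 walk d0:-→d1:-→d2:-→d3:-→d4:-→d5:-→d6:-→d7:-→d8:H0→d9:-→d10:-→d11:-→d12:H0 -> H0
  add 81.203.0.0/16 -> H0 at depth 16

== LOOKUPS ==
["H5","H5","H5","H5","H0","H4","H3","H1","H2","H3","H0","H0"]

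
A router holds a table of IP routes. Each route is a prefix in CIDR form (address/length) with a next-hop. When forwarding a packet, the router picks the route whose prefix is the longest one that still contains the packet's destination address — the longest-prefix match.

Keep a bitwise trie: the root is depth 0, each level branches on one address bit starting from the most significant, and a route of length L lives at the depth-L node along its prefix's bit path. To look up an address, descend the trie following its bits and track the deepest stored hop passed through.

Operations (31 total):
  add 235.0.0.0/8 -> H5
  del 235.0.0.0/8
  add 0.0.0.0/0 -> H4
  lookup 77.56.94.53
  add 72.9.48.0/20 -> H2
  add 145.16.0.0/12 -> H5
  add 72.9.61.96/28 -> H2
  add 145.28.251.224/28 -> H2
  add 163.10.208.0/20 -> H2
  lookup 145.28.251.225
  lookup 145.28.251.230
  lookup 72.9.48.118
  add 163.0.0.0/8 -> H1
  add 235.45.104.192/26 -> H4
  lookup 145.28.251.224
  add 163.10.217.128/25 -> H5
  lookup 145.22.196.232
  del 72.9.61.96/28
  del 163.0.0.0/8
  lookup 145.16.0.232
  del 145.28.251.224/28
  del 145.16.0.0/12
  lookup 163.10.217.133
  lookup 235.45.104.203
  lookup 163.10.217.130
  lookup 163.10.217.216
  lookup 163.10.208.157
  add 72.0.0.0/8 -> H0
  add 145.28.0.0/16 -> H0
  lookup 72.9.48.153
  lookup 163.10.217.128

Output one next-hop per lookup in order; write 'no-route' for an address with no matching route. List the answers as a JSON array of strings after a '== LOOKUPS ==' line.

Process each operation:
  add 235.0.0.0/8 -> H5 at depth 8
  - 235.0.0.0/8 clear@8
  add 0.0.0.0/0 -> H4 at depth 0
  Q 77.56.94.53: descend ε ; hops seen [H4] ; pick H4
  add 72.9.48.0/20 -> H2 at depth 20
  add 145.16.0.0/12 -> H5 at depth 12
  add 72.9.61.96/28 -> H2 at depth 28
  add 145.28.251.224/28 -> H2 at depth 28
  add 163.10.208.0/20 -> H2 at depth 20
  Q 145.28.251.225: descend 1001000100011100111110111110 ; hops seen [H4,H5,H2] ; pick H2
  Q 145.28.251.230: descend 1001000100011100111110111110 ; hops seen [H4,H5,H2] ; pick H2
  Q 72.9.48.118: descend 01001000000010010011 ; hops seen [H4,H2] ; pick H2
  add 163.0.0.0/8 -> H1 at depth 8
  add 235.45.104.192/26 -> H4 at depth 26
  Q 145.28.251.224: descend 1001000100011100111110111110 ; hops seen [H4,H5,H2] ; pick H2
  add 163.10.217.128/25 -> H5 at depth 25
  Q 145.22.196.232: descend 100100010001 ; hops seen [H4,H5] ; pick H5
  - 72.9.61.96/28 clear@28
  - 163.0.0.0/8 clear@8
  Q 145.16.0.232: descend 100100010001 ; hops seen [H4,H5] ; pick H5
  - 145.28.251.224/28 clear@28
  - 145.16.0.0/12 clear@12
  Q 163.10.217.133: descend 1010001100001010110110011 ; hops seen [H4,H2,H5] ; pick H5
  Q 235.45.104.203: descend 11101011001011010110100011 ; hops seen [H4,H4] ; pick H4
  Q 163.10.217.130: descend 1010001100001010110110011 ; hops seen [H4,H2,H5] ; pick H5
  Q 163.10.217.216: descend 1010001100001010110110011 ; hops seen [H4,H2,H5] ; pick H5
  Q 163.10.208.157: descend 10100011000010101101 ; hops seen [H4,H2] ; pick H2
  add 72.0.0.0/8 -> H0 at depth 8
  add 145.28.0.0/16 -> H0 at depth 16
  Q 72.9.48.153: descend 01001000000010010011 ; hops seen [H4,H0,H2] ; pick H2
  Q 163.10.217.128: descend 1010001100001010110110011 ; hops seen [H4,H2,H5] ; pick H5

== LOOKUPS ==
["H4","H2","H2","H2","H2","H5","H5","H5","H4","H5","H5","H2","H2","H5"]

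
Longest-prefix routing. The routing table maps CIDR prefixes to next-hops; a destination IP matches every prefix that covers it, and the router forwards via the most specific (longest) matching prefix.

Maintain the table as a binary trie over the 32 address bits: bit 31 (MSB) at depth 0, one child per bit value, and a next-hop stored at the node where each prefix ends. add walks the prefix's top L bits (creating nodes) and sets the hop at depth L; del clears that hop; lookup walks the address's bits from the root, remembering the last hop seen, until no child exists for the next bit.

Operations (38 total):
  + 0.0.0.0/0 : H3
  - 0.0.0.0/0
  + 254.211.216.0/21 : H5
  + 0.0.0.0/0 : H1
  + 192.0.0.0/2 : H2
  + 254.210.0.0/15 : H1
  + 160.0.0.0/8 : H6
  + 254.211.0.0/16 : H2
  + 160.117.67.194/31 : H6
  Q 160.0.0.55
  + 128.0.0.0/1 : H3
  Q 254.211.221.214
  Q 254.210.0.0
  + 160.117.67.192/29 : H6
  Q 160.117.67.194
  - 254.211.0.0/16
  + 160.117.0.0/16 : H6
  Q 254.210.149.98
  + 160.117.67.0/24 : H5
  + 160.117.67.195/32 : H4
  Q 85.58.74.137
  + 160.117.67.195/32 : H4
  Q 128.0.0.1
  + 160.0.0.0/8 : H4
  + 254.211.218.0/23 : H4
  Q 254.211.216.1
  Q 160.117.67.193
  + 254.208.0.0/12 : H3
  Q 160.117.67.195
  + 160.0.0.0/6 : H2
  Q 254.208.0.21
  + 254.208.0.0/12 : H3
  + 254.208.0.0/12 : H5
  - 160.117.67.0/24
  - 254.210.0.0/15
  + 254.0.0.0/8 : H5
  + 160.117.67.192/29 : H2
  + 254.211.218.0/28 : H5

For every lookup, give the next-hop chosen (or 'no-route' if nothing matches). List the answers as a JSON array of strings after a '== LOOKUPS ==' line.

Apply in order:
  add 0.0.0.0/0 -> H3 at depth 0
  del 0.0.0.0/0 (clear depth 0)
  add 254.211.216.0/21 -> H5 at depth 21
  add 0.0.0.0/0 -> H1 at depth 0
  add 192.0.0.0/2 -> H2 at depth 2
  add 254.210.0.0/15 -> H1 at depth 15
  add 160.0.0.0/8 -> H6 at depth 8
  add 254.211.0.0/16 -> H2 at depth 16
  add 160.117.67.194/31 -> H6 at depth 31
  lookup 160.0.0.55: bits 101000000 walk d0:H1→d1:-→d2:-→d3:-→d4:-→d5:-→d6:-→d7:-→d8:H6→d9:- -> H6
  add 128.0.0.0/1 -> H3 at depth 1
  lookup 254.211.221.214: bits 111111101101001111011 walk d0:H1→d1:H3→d2:H2→d3:-→d4:-→d5:-→d6:-→d7:-→d8:-→d9:-→d10:-→d11:-→d12:-→d13:-→d14:-→d15:H1→d16:H2→d17:-→d18:-→d19:-→d20:-→d21:H5 -> H5
  lookup 254.210.0.0: bits 111111101101001 walk d0:H1→d1:H3→d2:H2→d3:-→d4:-→d5:-→d6:-→d7:-→d8:-→d9:-→d10:-→d11:-→d12:-→d13:-→d14:-→d15:H1 -> H1
  add 160.117.67.192/29 -> H6 at depth 29
  lookup 160.117.67.194: bits 1010000001110101010000111100001 walk d0:H1→d1:H3→d2:-→d3:-→d4:-→d5:-→d6:-→d7:-→d8:H6→d9:-→d10:-→d11:-→d12:-→d13:-→d14:-→d15:-→d16:-→d17:-→d18:-→d19:-→d20:-→d21:-→d22:-→d23:-→d24:-→d25:-→d26:-→d27:-→d28:-→d29:H6→d30:-→d31:H6 -> H6
  del 254.211.0.0/16 (clear depth 16)
  add 160.117.0.0/16 -> H6 at depth 16
  lookup 254.210.149.98: bits 111111101101001 walk d0:H1→d1:H3→d2:H2→d3:-→d4:-→d5:-→d6:-→d7:-→d8:-→d9:-→d10:-→d11:-→d12:-→d13:-→d14:-→d15:H1 -> H1
  add 160.117.67.0/24 -> H5 at depth 24
  add 160.117.67.195/32 -> H4 at depth 32
  lookup 85.58.74.137: bits ε walk d0:H1 -> H1
  add 160.117.67.195/32 -> H4 at depth 32
  lookup 128.0.0.1: bits 10 walk d0:H1→d1:H3→d2:- -> H3
  add 160.0.0.0/8 -> H4 at depth 8
  add 254.211.218.0/23 -> H4 at depth 23
  lookup 254.211.216.1: bits 1111111011010011110110 walk d0:H1→d1:H3→d2:H2→d3:-→d4:-→d5:-→d6:-→d7:-→d8:-→d9:-→d10:-→d11:-→d12:-→d13:-→d14:-→d15:H1→d16:-→d17:-→d18:-→d19:-→d20:-→d21:H5→d22:- -> H5
  lookup 160.117.67.193: bits 101000000111010101000011110000 walk d0:H1→d1:H3→d2:-→d3:-→d4:-→d5:-→d6:-→d7:-→d8:H4→d9:-→d10:-→d11:-→d12:-→d13:-→d14:-→d15:-→d16:H6→d17:-→d18:-→d19:-→d20:-→d21:-→d22:-→d23:-→d24:H5→d25:-→d26:-→d27:-→d28:-→d29:H6→d30:- -> H6
  add 254.208.0.0/12 -> H3 at depth 12
  lookup 160.117.67.195: bits 10100000011101010100001111000011 walk d0:H1→d1:H3→d2:-→d3:-→d4:-→d5:-→d6:-→d7:-→d8:H4→d9:-→d10:-→d11:-→d12:-→d13:-→d14:-→d15:-→d16:H6→d17:-→d18:-→d19:-→d20:-→d21:-→d22:-→d23:-→d24:H5→d25:-→d26:-→d27:-→d28:-→d29:H6→d30:-→d31:H6→d32:H4 -> H4
  add 160.0.0.0/6 -> H2 at depth 6
  lookup 254.208.0.21: bits 11111110110100 walk d0:H1→d1:H3→d2:H2→d3:-→d4:-→d5:-→d6:-→d7:-→d8:-→d9:-→d10:-→d11:-→d12:H3→d13:-→d14:- -> H3
  add 254.208.0.0/12 -> H3 at depth 12
  add 254.208.0.0/12 -> H5 at depth 12
  del 160.117.67.0/24 (clear depth 24)
  del 254.210.0.0/15 (clear depth 15)
  add 254.0.0.0/8 -> H5 at depth 8
  add 160.117.67.192/29 -> H2 at depth 29
  add 254.211.218.0/28 -> H5 at depth 28

== LOOKUPS ==
["H6","H5","H1","H6","H1","H1","H3","H5","H6","H4","H3"]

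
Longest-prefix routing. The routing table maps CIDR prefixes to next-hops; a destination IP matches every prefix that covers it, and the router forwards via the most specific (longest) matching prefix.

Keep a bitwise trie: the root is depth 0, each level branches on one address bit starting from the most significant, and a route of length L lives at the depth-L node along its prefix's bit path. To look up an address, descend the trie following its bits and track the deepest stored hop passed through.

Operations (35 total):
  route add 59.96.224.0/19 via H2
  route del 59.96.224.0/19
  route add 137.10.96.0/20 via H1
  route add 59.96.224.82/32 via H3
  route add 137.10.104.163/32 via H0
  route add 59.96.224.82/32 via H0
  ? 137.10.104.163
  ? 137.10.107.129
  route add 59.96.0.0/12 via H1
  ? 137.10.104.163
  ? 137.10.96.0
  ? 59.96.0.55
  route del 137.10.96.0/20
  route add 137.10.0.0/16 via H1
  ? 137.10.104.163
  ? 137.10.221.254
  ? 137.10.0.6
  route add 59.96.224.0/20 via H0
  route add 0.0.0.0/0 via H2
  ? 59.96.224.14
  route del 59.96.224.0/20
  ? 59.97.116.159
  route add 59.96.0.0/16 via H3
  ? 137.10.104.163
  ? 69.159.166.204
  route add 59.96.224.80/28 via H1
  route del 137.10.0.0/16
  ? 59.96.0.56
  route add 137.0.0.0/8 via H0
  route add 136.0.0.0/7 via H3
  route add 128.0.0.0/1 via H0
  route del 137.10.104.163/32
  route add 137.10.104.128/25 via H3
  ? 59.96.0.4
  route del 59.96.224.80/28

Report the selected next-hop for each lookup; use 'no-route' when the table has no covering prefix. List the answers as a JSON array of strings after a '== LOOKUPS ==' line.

Trace:
  + 59.96.224.0/19 (H2) depth=19
  del 59.96.224.0/19 (clear depth 19)
  + 137.10.96.0/20 (H1) depth=20
  + 59.96.224.82/32 (H3) depth=32
  + 137.10.104.163/32 (H0) depth=32
  + 59.96.224.82/32 (H0) depth=32
  Q 137.10.104.163: descend 10001001000010100110100010100011 ; hops seen [H1,H0] ; pick H0
  Q 137.10.107.129: descend 1000100100001010011010 ; hops seen [H1] ; pick H1
  + 59.96.0.0/12 (H1) depth=12
  Q 137.10.104.163: descend 10001001000010100110100010100011 ; hops seen [H1,H0] ; pick H0
  Q 137.10.96.0: descend 10001001000010100110 ; hops seen [H1] ; pick H1
  Q 59.96.0.55: descend 0011101101100000 ; hops seen [H1] ; pick H1
  del 137.10.96.0/20 (clear depth 20)
  + 137.10.0.0/16 (H1) depth=16
  Q 137.10.104.163: descend 10001001000010100110100010100011 ; hops seen [H1,H0] ; pick H0
  Q 137.10.221.254: descend 1000100100001010 ; hops seen [H1] ; pick H1
  Q 137.10.0.6: descend 10001001000010100 ; hops seen [H1] ; pick H1
  + 59.96.224.0/20 (H0) depth=20
  + 0.0.0.0/0 (H2) depth=0
  Q 59.96.224.14: descend 0011101101100000111000000 ; hops seen [H2,H1,H0] ; pick H0
  del 59.96.224.0/20 (clear depth 20)
  Q 59.97.116.159: descend 001110110110000 ; hops seen [H2,H1] ; pick H1
  + 59.96.0.0/16 (H3) depth=16
  Q 137.10.104.163: descend 10001001000010100110100010100011 ; hops seen [H2,H1,H0] ; pick H0
  Q 69.159.166.204: descend 0 ; hops seen [H2] ; pick H2
  + 59.96.224.80/28 (H1) depth=28
  del 137.10.0.0/16 (clear depth 16)
  Q 59.96.0.56: descend 0011101101100000 ; hops seen [H2,H1,H3] ; pick H3
  + 137.0.0.0/8 (H0) depth=8
  + 136.0.0.0/7 (H3) depth=7
  + 128.0.0.0/1 (H0) depth=1
  del 137.10.104.163/32 (clear depth 32)
  + 137.10.104.128/25 (H3) depth=25
  Q 59.96.0.4: descend 0011101101100000 ; hops seen [H2,H1,H3] ; pick H3
  del 59.96.224.80/28 (clear depth 28)

== LOOKUPS ==
["H0","H1","H0","H1","H1","H0","H1","H1","H0","H1","H0","H2","H3","H3"]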